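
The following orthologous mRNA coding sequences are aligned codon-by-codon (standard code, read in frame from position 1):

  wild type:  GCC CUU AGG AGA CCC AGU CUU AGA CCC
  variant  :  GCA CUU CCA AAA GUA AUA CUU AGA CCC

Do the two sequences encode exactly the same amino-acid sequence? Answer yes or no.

no

Codon 1: GCC Ala / GCA Ala — synonymous.
Codon 2: CUU Leu / CUU Leu — identical.
Codon 3: AGG Arg / CCA Pro — nonsynonymous.
Codon 4: AGA Arg / AAA Lys — nonsynonymous.
Codon 5: CCC Pro / GUA Val — nonsynonymous.
Codon 6: AGU Ser / AUA Ile — nonsynonymous.
Codon 7: CUU Leu / CUU Leu — identical.
Codon 8: AGA Arg / AGA Arg — identical.
Codon 9: CCC Pro / CCC Pro — identical.
Nonsynonymous differences: 4 → different protein.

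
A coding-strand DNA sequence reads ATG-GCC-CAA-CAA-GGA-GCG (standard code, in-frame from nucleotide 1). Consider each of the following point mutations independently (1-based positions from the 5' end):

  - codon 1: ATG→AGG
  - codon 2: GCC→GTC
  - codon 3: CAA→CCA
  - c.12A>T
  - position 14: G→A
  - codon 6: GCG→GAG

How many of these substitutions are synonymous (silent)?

0

Codon 1: ATG (Met) → AGG (Arg) — missense.
Codon 2: GCC (Ala) → GTC (Val) — missense.
Codon 3: CAA (Gln) → CCA (Pro) — missense.
Codon 4: CAA (Gln) → CAT (His) — missense.
Codon 5: GGA (Gly) → GAA (Glu) — missense.
Codon 6: GCG (Ala) → GAG (Glu) — missense.
Synonymous: 0 of 6.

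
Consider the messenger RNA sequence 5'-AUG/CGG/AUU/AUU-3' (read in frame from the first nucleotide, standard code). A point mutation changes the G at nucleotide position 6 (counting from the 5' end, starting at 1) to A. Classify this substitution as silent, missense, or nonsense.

silent

Position 6 falls in codon 2: CGG → Arg.
After the substitution the codon is CGA → Arg.
Both encode Arg, so the change is synonymous.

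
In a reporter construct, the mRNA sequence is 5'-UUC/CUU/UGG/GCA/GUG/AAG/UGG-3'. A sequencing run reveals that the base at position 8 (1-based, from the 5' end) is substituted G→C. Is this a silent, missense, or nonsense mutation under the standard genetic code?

Position 8 falls in codon 3: UGG → Trp.
After the substitution the codon is UCG → Ser.
Trp ≠ Ser, so this is a missense mutation.

missense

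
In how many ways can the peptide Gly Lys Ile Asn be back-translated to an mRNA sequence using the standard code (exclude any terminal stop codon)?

Gly: 4 codons.
Lys: 2 codons.
Ile: 3 codons.
Asn: 2 codons.
4 × 2 × 3 × 2 = 48.

48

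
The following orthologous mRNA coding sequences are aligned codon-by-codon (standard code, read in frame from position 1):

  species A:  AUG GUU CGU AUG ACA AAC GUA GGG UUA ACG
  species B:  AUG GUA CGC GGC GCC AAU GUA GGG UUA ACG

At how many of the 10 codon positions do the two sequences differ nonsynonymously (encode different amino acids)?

2

Codon 1: AUG Met / AUG Met — identical.
Codon 2: GUU Val / GUA Val — synonymous.
Codon 3: CGU Arg / CGC Arg — synonymous.
Codon 4: AUG Met / GGC Gly — nonsynonymous.
Codon 5: ACA Thr / GCC Ala — nonsynonymous.
Codon 6: AAC Asn / AAU Asn — synonymous.
Codon 7: GUA Val / GUA Val — identical.
Codon 8: GGG Gly / GGG Gly — identical.
Codon 9: UUA Leu / UUA Leu — identical.
Codon 10: ACG Thr / ACG Thr — identical.
Nonsynonymous differences: 2.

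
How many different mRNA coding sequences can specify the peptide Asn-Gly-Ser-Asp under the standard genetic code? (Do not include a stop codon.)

Asn: 2 codons.
Gly: 4 codons.
Ser: 6 codons.
Asp: 2 codons.
2 × 4 × 6 × 2 = 96.

96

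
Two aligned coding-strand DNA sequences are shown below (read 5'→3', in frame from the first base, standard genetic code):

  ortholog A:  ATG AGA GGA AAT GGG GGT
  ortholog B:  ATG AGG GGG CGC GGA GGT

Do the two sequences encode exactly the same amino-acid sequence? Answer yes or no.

Codon 1: ATG Met / ATG Met — identical.
Codon 2: AGA Arg / AGG Arg — synonymous.
Codon 3: GGA Gly / GGG Gly — synonymous.
Codon 4: AAT Asn / CGC Arg — nonsynonymous.
Codon 5: GGG Gly / GGA Gly — synonymous.
Codon 6: GGT Gly / GGT Gly — identical.
Nonsynonymous differences: 1 → different protein.

no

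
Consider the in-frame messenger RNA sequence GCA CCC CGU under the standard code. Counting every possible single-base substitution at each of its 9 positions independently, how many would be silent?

Codon 1 (GCA, Ala): 3 synonymous substitutions.
Codon 2 (CCC, Pro): 3 synonymous substitutions.
Codon 3 (CGU, Arg): 3 synonymous substitutions.
Total: 3 + 3 + 3 = 9.

9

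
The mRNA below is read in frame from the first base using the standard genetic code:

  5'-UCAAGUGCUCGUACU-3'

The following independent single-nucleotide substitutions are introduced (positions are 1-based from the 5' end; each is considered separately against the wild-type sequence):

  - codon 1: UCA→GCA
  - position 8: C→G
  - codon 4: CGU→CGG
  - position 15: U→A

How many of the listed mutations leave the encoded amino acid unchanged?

Codon 1: UCA (Ser) → GCA (Ala) — missense.
Codon 3: GCU (Ala) → GGU (Gly) — missense.
Codon 4: CGU (Arg) → CGG (Arg) — synonymous.
Codon 5: ACU (Thr) → ACA (Thr) — synonymous.
Synonymous: 2 of 4.

2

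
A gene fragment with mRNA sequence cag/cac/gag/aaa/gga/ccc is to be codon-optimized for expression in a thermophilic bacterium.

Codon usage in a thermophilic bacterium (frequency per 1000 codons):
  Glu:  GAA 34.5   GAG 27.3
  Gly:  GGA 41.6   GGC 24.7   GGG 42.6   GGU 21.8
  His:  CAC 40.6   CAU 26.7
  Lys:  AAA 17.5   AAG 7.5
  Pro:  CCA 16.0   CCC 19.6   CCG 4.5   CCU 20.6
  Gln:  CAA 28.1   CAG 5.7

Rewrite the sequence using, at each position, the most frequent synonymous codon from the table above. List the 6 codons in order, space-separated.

Codon 1 (Gln): best is CAA at 28.1.
Codon 2 (His): best is CAC at 40.6.
Codon 3 (Glu): best is GAA at 34.5.
Codon 4 (Lys): best is AAA at 17.5.
Codon 5 (Gly): best is GGG at 42.6.
Codon 6 (Pro): best is CCU at 20.6.

CAA CAC GAA AAA GGG CCU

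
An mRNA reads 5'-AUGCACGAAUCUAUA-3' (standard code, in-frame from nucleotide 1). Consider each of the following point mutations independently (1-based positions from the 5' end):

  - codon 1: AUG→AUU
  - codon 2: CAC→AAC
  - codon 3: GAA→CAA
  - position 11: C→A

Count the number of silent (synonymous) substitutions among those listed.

0

Codon 1: AUG (Met) → AUU (Ile) — missense.
Codon 2: CAC (His) → AAC (Asn) — missense.
Codon 3: GAA (Glu) → CAA (Gln) — missense.
Codon 4: UCU (Ser) → UAU (Tyr) — missense.
Synonymous: 0 of 4.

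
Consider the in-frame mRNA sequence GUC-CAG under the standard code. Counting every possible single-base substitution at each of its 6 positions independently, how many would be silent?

4

Codon 1 (GUC, Val): 3 synonymous substitutions.
Codon 2 (CAG, Gln): 1 synonymous substitution.
Total: 3 + 1 = 4.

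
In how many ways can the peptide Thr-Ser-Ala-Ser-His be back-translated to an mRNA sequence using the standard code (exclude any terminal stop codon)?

Thr: 4 codons.
Ser: 6 codons.
Ala: 4 codons.
Ser: 6 codons.
His: 2 codons.
4 × 6 × 4 × 6 × 2 = 1152.

1152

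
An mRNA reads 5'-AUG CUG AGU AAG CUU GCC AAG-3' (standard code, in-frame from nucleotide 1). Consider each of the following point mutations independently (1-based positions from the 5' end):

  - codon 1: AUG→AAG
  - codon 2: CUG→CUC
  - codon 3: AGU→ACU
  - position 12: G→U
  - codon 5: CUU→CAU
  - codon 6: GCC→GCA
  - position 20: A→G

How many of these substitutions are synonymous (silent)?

2

Codon 1: AUG (Met) → AAG (Lys) — missense.
Codon 2: CUG (Leu) → CUC (Leu) — synonymous.
Codon 3: AGU (Ser) → ACU (Thr) — missense.
Codon 4: AAG (Lys) → AAU (Asn) — missense.
Codon 5: CUU (Leu) → CAU (His) — missense.
Codon 6: GCC (Ala) → GCA (Ala) — synonymous.
Codon 7: AAG (Lys) → AGG (Arg) — missense.
Synonymous: 2 of 7.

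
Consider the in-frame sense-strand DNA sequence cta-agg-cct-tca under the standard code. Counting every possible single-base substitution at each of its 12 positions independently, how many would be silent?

12

Codon 1 (CTA, Leu): 4 synonymous substitutions.
Codon 2 (AGG, Arg): 2 synonymous substitutions.
Codon 3 (CCT, Pro): 3 synonymous substitutions.
Codon 4 (TCA, Ser): 3 synonymous substitutions.
Total: 4 + 2 + 3 + 3 = 12.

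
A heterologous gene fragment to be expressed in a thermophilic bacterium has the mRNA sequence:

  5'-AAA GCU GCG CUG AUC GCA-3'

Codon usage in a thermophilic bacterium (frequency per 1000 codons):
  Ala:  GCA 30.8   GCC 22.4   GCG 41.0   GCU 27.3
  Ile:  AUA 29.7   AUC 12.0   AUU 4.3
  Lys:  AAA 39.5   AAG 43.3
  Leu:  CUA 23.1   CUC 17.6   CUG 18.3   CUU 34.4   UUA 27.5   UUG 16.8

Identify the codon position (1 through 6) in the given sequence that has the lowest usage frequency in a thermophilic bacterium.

Codon 1 AAA (Lys): 39.5 per 1000.
Codon 2 GCU (Ala): 27.3 per 1000.
Codon 3 GCG (Ala): 41.0 per 1000.
Codon 4 CUG (Leu): 18.3 per 1000.
Codon 5 AUC (Ile): 12.0 per 1000.
Codon 6 GCA (Ala): 30.8 per 1000.
Lowest frequency is 12.0 at codon 5.

5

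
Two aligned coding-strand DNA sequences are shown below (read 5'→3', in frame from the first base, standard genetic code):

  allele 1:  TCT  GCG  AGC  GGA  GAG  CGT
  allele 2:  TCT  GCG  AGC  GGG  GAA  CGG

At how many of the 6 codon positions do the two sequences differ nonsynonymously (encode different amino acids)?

0

Codon 1: TCT Ser / TCT Ser — identical.
Codon 2: GCG Ala / GCG Ala — identical.
Codon 3: AGC Ser / AGC Ser — identical.
Codon 4: GGA Gly / GGG Gly — synonymous.
Codon 5: GAG Glu / GAA Glu — synonymous.
Codon 6: CGT Arg / CGG Arg — synonymous.
Nonsynonymous differences: 0.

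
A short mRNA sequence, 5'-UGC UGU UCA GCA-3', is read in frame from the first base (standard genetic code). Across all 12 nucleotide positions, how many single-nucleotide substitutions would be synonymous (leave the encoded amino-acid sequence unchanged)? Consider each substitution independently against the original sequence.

8

Codon 1 (UGC, Cys): 1 synonymous substitution.
Codon 2 (UGU, Cys): 1 synonymous substitution.
Codon 3 (UCA, Ser): 3 synonymous substitutions.
Codon 4 (GCA, Ala): 3 synonymous substitutions.
Total: 1 + 1 + 3 + 3 = 8.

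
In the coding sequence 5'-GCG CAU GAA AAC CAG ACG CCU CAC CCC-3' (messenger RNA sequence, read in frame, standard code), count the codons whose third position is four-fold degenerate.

4

Codon 1 GCG (Ala): third position 4-fold.
Codon 2 CAU (His): third position 2-fold.
Codon 3 GAA (Glu): third position 2-fold.
Codon 4 AAC (Asn): third position 2-fold.
Codon 5 CAG (Gln): third position 2-fold.
Codon 6 ACG (Thr): third position 4-fold.
Codon 7 CCU (Pro): third position 4-fold.
Codon 8 CAC (His): third position 2-fold.
Codon 9 CCC (Pro): third position 4-fold.
Four-fold degenerate third positions: 4.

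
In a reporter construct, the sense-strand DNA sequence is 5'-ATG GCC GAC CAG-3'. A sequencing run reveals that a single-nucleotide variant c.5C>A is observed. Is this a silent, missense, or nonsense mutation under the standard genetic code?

missense

Position 5 falls in codon 2: GCC → Ala.
After the substitution the codon is GAC → Asp.
Ala ≠ Asp, so this is a missense mutation.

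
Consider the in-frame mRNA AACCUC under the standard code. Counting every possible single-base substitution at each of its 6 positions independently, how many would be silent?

4

Codon 1 (AAC, Asn): 1 synonymous substitution.
Codon 2 (CUC, Leu): 3 synonymous substitutions.
Total: 1 + 3 = 4.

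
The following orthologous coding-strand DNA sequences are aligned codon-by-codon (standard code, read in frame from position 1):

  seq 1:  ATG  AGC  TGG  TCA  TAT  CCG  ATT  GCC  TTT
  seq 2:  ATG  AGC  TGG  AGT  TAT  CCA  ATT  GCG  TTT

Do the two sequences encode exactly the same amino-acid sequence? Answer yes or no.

yes

Codon 1: ATG Met / ATG Met — identical.
Codon 2: AGC Ser / AGC Ser — identical.
Codon 3: TGG Trp / TGG Trp — identical.
Codon 4: TCA Ser / AGT Ser — synonymous.
Codon 5: TAT Tyr / TAT Tyr — identical.
Codon 6: CCG Pro / CCA Pro — synonymous.
Codon 7: ATT Ile / ATT Ile — identical.
Codon 8: GCC Ala / GCG Ala — synonymous.
Codon 9: TTT Phe / TTT Phe — identical.
Nonsynonymous differences: 0 → same protein.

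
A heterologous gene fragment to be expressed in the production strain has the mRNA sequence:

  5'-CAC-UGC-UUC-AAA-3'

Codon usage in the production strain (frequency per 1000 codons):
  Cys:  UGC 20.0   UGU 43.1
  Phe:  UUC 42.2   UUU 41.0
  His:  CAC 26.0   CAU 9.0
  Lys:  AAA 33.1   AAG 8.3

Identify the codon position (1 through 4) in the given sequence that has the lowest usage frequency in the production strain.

Codon 1 CAC (His): 26.0 per 1000.
Codon 2 UGC (Cys): 20.0 per 1000.
Codon 3 UUC (Phe): 42.2 per 1000.
Codon 4 AAA (Lys): 33.1 per 1000.
Lowest frequency is 20.0 at codon 2.

2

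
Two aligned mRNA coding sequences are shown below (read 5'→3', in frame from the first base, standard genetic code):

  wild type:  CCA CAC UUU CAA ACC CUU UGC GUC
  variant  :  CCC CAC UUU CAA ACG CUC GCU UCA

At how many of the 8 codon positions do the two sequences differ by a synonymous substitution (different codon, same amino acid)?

3

Codon 1: CCA Pro / CCC Pro — synonymous.
Codon 2: CAC His / CAC His — identical.
Codon 3: UUU Phe / UUU Phe — identical.
Codon 4: CAA Gln / CAA Gln — identical.
Codon 5: ACC Thr / ACG Thr — synonymous.
Codon 6: CUU Leu / CUC Leu — synonymous.
Codon 7: UGC Cys / GCU Ala — nonsynonymous.
Codon 8: GUC Val / UCA Ser — nonsynonymous.
Synonymous differences: 3.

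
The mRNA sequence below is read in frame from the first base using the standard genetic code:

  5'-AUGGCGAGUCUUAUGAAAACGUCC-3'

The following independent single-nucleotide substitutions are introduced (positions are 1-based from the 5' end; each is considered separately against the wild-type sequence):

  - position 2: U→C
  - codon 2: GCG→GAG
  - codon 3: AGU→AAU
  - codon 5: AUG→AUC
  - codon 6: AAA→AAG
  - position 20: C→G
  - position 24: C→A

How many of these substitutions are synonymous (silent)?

Codon 1: AUG (Met) → ACG (Thr) — missense.
Codon 2: GCG (Ala) → GAG (Glu) — missense.
Codon 3: AGU (Ser) → AAU (Asn) — missense.
Codon 5: AUG (Met) → AUC (Ile) — missense.
Codon 6: AAA (Lys) → AAG (Lys) — synonymous.
Codon 7: ACG (Thr) → AGG (Arg) — missense.
Codon 8: UCC (Ser) → UCA (Ser) — synonymous.
Synonymous: 2 of 7.

2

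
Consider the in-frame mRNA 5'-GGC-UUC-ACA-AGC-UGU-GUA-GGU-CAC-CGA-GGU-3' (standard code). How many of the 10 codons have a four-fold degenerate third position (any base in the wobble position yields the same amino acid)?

Codon 1 GGC (Gly): third position 4-fold.
Codon 2 UUC (Phe): third position 2-fold.
Codon 3 ACA (Thr): third position 4-fold.
Codon 4 AGC (Ser): third position 2-fold.
Codon 5 UGU (Cys): third position 2-fold.
Codon 6 GUA (Val): third position 4-fold.
Codon 7 GGU (Gly): third position 4-fold.
Codon 8 CAC (His): third position 2-fold.
Codon 9 CGA (Arg): third position 4-fold.
Codon 10 GGU (Gly): third position 4-fold.
Four-fold degenerate third positions: 6.

6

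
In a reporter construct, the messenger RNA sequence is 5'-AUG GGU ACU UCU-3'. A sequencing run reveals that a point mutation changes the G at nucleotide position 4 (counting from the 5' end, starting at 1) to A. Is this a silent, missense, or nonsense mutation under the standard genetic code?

Position 4 falls in codon 2: GGU → Gly.
After the substitution the codon is AGU → Ser.
Gly ≠ Ser, so this is a missense mutation.

missense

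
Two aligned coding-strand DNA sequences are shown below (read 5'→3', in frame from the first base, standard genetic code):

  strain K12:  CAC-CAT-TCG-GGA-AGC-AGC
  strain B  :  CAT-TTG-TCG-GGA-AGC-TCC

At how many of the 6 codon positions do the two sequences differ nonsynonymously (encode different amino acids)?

1

Codon 1: CAC His / CAT His — synonymous.
Codon 2: CAT His / TTG Leu — nonsynonymous.
Codon 3: TCG Ser / TCG Ser — identical.
Codon 4: GGA Gly / GGA Gly — identical.
Codon 5: AGC Ser / AGC Ser — identical.
Codon 6: AGC Ser / TCC Ser — synonymous.
Nonsynonymous differences: 1.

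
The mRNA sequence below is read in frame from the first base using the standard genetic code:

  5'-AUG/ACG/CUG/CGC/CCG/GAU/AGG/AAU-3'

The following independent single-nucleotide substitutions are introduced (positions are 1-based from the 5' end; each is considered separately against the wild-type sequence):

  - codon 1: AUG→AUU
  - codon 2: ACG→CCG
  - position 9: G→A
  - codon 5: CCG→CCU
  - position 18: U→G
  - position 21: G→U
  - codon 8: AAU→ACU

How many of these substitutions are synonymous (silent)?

Codon 1: AUG (Met) → AUU (Ile) — missense.
Codon 2: ACG (Thr) → CCG (Pro) — missense.
Codon 3: CUG (Leu) → CUA (Leu) — synonymous.
Codon 5: CCG (Pro) → CCU (Pro) — synonymous.
Codon 6: GAU (Asp) → GAG (Glu) — missense.
Codon 7: AGG (Arg) → AGU (Ser) — missense.
Codon 8: AAU (Asn) → ACU (Thr) — missense.
Synonymous: 2 of 7.

2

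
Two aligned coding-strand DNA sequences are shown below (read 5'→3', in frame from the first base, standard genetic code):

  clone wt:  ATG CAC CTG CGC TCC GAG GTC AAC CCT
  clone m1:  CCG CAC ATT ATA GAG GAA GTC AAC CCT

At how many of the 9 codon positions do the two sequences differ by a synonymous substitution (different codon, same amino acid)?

Codon 1: ATG Met / CCG Pro — nonsynonymous.
Codon 2: CAC His / CAC His — identical.
Codon 3: CTG Leu / ATT Ile — nonsynonymous.
Codon 4: CGC Arg / ATA Ile — nonsynonymous.
Codon 5: TCC Ser / GAG Glu — nonsynonymous.
Codon 6: GAG Glu / GAA Glu — synonymous.
Codon 7: GTC Val / GTC Val — identical.
Codon 8: AAC Asn / AAC Asn — identical.
Codon 9: CCT Pro / CCT Pro — identical.
Synonymous differences: 1.

1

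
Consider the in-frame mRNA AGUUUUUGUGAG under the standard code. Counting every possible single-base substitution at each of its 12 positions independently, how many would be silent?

4

Codon 1 (AGU, Ser): 1 synonymous substitution.
Codon 2 (UUU, Phe): 1 synonymous substitution.
Codon 3 (UGU, Cys): 1 synonymous substitution.
Codon 4 (GAG, Glu): 1 synonymous substitution.
Total: 1 + 1 + 1 + 1 = 4.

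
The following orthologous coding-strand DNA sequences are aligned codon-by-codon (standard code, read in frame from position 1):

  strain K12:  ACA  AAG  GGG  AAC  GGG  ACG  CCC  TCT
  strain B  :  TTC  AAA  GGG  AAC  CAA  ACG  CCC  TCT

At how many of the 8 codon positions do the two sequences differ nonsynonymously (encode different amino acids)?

2

Codon 1: ACA Thr / TTC Phe — nonsynonymous.
Codon 2: AAG Lys / AAA Lys — synonymous.
Codon 3: GGG Gly / GGG Gly — identical.
Codon 4: AAC Asn / AAC Asn — identical.
Codon 5: GGG Gly / CAA Gln — nonsynonymous.
Codon 6: ACG Thr / ACG Thr — identical.
Codon 7: CCC Pro / CCC Pro — identical.
Codon 8: TCT Ser / TCT Ser — identical.
Nonsynonymous differences: 2.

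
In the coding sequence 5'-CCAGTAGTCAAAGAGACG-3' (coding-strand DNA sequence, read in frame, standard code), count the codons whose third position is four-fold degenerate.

4

Codon 1 CCA (Pro): third position 4-fold.
Codon 2 GTA (Val): third position 4-fold.
Codon 3 GTC (Val): third position 4-fold.
Codon 4 AAA (Lys): third position 2-fold.
Codon 5 GAG (Glu): third position 2-fold.
Codon 6 ACG (Thr): third position 4-fold.
Four-fold degenerate third positions: 4.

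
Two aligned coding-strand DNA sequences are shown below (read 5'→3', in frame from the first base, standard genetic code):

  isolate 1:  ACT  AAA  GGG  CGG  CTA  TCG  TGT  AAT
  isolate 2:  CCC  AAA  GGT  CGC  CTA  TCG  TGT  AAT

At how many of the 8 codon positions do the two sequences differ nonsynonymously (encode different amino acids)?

Codon 1: ACT Thr / CCC Pro — nonsynonymous.
Codon 2: AAA Lys / AAA Lys — identical.
Codon 3: GGG Gly / GGT Gly — synonymous.
Codon 4: CGG Arg / CGC Arg — synonymous.
Codon 5: CTA Leu / CTA Leu — identical.
Codon 6: TCG Ser / TCG Ser — identical.
Codon 7: TGT Cys / TGT Cys — identical.
Codon 8: AAT Asn / AAT Asn — identical.
Nonsynonymous differences: 1.

1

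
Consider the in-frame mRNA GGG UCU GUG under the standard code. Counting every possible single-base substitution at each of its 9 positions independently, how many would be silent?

9

Codon 1 (GGG, Gly): 3 synonymous substitutions.
Codon 2 (UCU, Ser): 3 synonymous substitutions.
Codon 3 (GUG, Val): 3 synonymous substitutions.
Total: 3 + 3 + 3 = 9.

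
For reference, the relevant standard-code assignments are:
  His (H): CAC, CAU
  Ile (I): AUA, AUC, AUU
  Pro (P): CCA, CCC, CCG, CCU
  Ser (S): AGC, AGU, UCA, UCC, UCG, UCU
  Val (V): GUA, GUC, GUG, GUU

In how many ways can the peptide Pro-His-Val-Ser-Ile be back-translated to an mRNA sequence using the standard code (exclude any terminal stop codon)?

576

Pro: 4 codons.
His: 2 codons.
Val: 4 codons.
Ser: 6 codons.
Ile: 3 codons.
4 × 2 × 4 × 6 × 3 = 576.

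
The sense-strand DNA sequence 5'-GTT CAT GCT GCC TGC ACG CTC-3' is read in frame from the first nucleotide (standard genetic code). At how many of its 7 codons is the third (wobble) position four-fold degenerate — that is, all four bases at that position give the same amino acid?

Codon 1 GTT (Val): third position 4-fold.
Codon 2 CAT (His): third position 2-fold.
Codon 3 GCT (Ala): third position 4-fold.
Codon 4 GCC (Ala): third position 4-fold.
Codon 5 TGC (Cys): third position 2-fold.
Codon 6 ACG (Thr): third position 4-fold.
Codon 7 CTC (Leu): third position 4-fold.
Four-fold degenerate third positions: 5.

5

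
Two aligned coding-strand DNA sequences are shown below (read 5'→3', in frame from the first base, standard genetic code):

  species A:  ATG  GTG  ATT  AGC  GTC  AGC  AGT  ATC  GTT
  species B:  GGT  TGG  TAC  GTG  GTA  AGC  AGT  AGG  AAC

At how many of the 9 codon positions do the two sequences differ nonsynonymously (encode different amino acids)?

6

Codon 1: ATG Met / GGT Gly — nonsynonymous.
Codon 2: GTG Val / TGG Trp — nonsynonymous.
Codon 3: ATT Ile / TAC Tyr — nonsynonymous.
Codon 4: AGC Ser / GTG Val — nonsynonymous.
Codon 5: GTC Val / GTA Val — synonymous.
Codon 6: AGC Ser / AGC Ser — identical.
Codon 7: AGT Ser / AGT Ser — identical.
Codon 8: ATC Ile / AGG Arg — nonsynonymous.
Codon 9: GTT Val / AAC Asn — nonsynonymous.
Nonsynonymous differences: 6.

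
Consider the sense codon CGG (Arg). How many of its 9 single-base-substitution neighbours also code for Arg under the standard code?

4

Position 1: AGG → 1 synonymous.
Position 2: none → 0 synonymous.
Position 3: CGT, CGC, CGA → 3 synonymous.
Total: 1 + 0 + 3 = 4.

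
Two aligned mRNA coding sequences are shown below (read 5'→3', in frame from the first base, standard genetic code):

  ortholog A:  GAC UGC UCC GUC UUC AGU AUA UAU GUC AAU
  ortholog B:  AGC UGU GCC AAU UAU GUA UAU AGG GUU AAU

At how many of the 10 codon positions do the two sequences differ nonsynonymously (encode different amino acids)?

Codon 1: GAC Asp / AGC Ser — nonsynonymous.
Codon 2: UGC Cys / UGU Cys — synonymous.
Codon 3: UCC Ser / GCC Ala — nonsynonymous.
Codon 4: GUC Val / AAU Asn — nonsynonymous.
Codon 5: UUC Phe / UAU Tyr — nonsynonymous.
Codon 6: AGU Ser / GUA Val — nonsynonymous.
Codon 7: AUA Ile / UAU Tyr — nonsynonymous.
Codon 8: UAU Tyr / AGG Arg — nonsynonymous.
Codon 9: GUC Val / GUU Val — synonymous.
Codon 10: AAU Asn / AAU Asn — identical.
Nonsynonymous differences: 7.

7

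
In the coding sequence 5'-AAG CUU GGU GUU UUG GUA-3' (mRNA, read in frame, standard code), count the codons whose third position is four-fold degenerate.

4

Codon 1 AAG (Lys): third position 2-fold.
Codon 2 CUU (Leu): third position 4-fold.
Codon 3 GGU (Gly): third position 4-fold.
Codon 4 GUU (Val): third position 4-fold.
Codon 5 UUG (Leu): third position 2-fold.
Codon 6 GUA (Val): third position 4-fold.
Four-fold degenerate third positions: 4.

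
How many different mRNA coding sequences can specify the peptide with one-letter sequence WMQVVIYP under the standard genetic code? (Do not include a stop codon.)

Trp: 1 codon.
Met: 1 codon.
Gln: 2 codons.
Val: 4 codons.
Val: 4 codons.
Ile: 3 codons.
Tyr: 2 codons.
Pro: 4 codons.
1 × 1 × 2 × 4 × 4 × 3 × 2 × 4 = 768.

768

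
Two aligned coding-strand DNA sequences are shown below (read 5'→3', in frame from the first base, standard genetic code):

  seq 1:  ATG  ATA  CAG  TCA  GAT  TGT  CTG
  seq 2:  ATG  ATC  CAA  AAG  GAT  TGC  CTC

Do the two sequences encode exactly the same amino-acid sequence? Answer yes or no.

no

Codon 1: ATG Met / ATG Met — identical.
Codon 2: ATA Ile / ATC Ile — synonymous.
Codon 3: CAG Gln / CAA Gln — synonymous.
Codon 4: TCA Ser / AAG Lys — nonsynonymous.
Codon 5: GAT Asp / GAT Asp — identical.
Codon 6: TGT Cys / TGC Cys — synonymous.
Codon 7: CTG Leu / CTC Leu — synonymous.
Nonsynonymous differences: 1 → different protein.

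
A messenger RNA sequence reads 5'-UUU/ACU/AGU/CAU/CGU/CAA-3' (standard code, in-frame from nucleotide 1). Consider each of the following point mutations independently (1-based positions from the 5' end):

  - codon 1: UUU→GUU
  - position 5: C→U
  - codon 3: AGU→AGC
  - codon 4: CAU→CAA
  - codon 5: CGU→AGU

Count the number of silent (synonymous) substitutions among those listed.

Codon 1: UUU (Phe) → GUU (Val) — missense.
Codon 2: ACU (Thr) → AUU (Ile) — missense.
Codon 3: AGU (Ser) → AGC (Ser) — synonymous.
Codon 4: CAU (His) → CAA (Gln) — missense.
Codon 5: CGU (Arg) → AGU (Ser) — missense.
Synonymous: 1 of 5.

1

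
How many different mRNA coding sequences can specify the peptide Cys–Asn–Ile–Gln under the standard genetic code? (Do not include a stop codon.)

Cys: 2 codons.
Asn: 2 codons.
Ile: 3 codons.
Gln: 2 codons.
2 × 2 × 3 × 2 = 24.

24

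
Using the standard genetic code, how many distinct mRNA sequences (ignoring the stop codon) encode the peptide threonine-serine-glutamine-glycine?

192

Thr: 4 codons.
Ser: 6 codons.
Gln: 2 codons.
Gly: 4 codons.
4 × 6 × 2 × 4 = 192.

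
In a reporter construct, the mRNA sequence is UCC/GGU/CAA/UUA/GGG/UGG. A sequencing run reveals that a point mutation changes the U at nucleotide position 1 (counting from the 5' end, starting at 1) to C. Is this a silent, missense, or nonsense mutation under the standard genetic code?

Position 1 falls in codon 1: UCC → Ser.
After the substitution the codon is CCC → Pro.
Ser ≠ Pro, so this is a missense mutation.

missense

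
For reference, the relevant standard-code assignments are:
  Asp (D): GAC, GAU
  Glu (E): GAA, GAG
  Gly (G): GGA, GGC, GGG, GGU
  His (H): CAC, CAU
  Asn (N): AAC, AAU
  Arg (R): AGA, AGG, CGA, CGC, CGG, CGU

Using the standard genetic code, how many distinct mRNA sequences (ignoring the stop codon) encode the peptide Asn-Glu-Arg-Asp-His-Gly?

Asn: 2 codons.
Glu: 2 codons.
Arg: 6 codons.
Asp: 2 codons.
His: 2 codons.
Gly: 4 codons.
2 × 2 × 6 × 2 × 2 × 4 = 384.

384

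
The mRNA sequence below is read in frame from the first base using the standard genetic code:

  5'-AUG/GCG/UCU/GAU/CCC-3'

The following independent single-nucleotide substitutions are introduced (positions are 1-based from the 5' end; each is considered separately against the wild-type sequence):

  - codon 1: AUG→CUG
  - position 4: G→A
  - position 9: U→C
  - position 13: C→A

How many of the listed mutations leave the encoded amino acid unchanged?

Codon 1: AUG (Met) → CUG (Leu) — missense.
Codon 2: GCG (Ala) → ACG (Thr) — missense.
Codon 3: UCU (Ser) → UCC (Ser) — synonymous.
Codon 5: CCC (Pro) → ACC (Thr) — missense.
Synonymous: 1 of 4.

1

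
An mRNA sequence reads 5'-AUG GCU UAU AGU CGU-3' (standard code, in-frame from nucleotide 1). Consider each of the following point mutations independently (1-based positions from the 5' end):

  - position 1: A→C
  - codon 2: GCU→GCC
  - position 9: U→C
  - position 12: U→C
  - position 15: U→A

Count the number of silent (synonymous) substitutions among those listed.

Codon 1: AUG (Met) → CUG (Leu) — missense.
Codon 2: GCU (Ala) → GCC (Ala) — synonymous.
Codon 3: UAU (Tyr) → UAC (Tyr) — synonymous.
Codon 4: AGU (Ser) → AGC (Ser) — synonymous.
Codon 5: CGU (Arg) → CGA (Arg) — synonymous.
Synonymous: 4 of 5.

4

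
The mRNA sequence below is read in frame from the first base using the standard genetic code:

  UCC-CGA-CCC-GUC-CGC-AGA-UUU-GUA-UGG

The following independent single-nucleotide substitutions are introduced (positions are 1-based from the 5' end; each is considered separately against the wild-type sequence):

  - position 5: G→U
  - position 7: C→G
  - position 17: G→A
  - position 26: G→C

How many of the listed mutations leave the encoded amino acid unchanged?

Codon 2: CGA (Arg) → CUA (Leu) — missense.
Codon 3: CCC (Pro) → GCC (Ala) — missense.
Codon 6: AGA (Arg) → AAA (Lys) — missense.
Codon 9: UGG (Trp) → UCG (Ser) — missense.
Synonymous: 0 of 4.

0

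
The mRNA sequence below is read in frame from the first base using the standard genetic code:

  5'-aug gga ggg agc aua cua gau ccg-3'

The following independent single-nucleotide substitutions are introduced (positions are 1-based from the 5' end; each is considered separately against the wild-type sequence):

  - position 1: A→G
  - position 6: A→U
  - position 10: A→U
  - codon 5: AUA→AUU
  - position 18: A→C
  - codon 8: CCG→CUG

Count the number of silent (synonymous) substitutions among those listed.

3

Codon 1: AUG (Met) → GUG (Val) — missense.
Codon 2: GGA (Gly) → GGU (Gly) — synonymous.
Codon 4: AGC (Ser) → UGC (Cys) — missense.
Codon 5: AUA (Ile) → AUU (Ile) — synonymous.
Codon 6: CUA (Leu) → CUC (Leu) — synonymous.
Codon 8: CCG (Pro) → CUG (Leu) — missense.
Synonymous: 3 of 6.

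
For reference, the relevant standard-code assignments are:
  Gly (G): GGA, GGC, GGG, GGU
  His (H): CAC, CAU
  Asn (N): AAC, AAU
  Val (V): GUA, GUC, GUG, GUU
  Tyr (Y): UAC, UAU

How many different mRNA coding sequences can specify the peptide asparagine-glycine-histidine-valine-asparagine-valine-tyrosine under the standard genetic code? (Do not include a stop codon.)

Asn: 2 codons.
Gly: 4 codons.
His: 2 codons.
Val: 4 codons.
Asn: 2 codons.
Val: 4 codons.
Tyr: 2 codons.
2 × 4 × 2 × 4 × 2 × 4 × 2 = 1024.

1024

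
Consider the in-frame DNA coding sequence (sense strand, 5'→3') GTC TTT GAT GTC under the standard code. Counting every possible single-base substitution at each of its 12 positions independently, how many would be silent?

Codon 1 (GTC, Val): 3 synonymous substitutions.
Codon 2 (TTT, Phe): 1 synonymous substitution.
Codon 3 (GAT, Asp): 1 synonymous substitution.
Codon 4 (GTC, Val): 3 synonymous substitutions.
Total: 3 + 1 + 1 + 3 = 8.

8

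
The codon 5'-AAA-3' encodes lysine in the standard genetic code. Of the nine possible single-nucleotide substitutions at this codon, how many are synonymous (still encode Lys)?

1

Position 1: none → 0 synonymous.
Position 2: none → 0 synonymous.
Position 3: AAG → 1 synonymous.
Total: 0 + 0 + 1 = 1.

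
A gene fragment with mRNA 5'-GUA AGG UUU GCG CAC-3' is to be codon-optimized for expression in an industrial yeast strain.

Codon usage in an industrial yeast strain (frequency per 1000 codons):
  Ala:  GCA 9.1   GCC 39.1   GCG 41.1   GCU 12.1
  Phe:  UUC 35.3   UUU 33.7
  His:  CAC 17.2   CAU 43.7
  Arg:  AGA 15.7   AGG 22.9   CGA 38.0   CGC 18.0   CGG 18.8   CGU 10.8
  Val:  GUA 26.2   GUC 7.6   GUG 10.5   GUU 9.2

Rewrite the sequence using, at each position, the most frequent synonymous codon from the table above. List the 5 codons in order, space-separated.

Codon 1 (Val): best is GUA at 26.2.
Codon 2 (Arg): best is CGA at 38.0.
Codon 3 (Phe): best is UUC at 35.3.
Codon 4 (Ala): best is GCG at 41.1.
Codon 5 (His): best is CAU at 43.7.

GUA CGA UUC GCG CAU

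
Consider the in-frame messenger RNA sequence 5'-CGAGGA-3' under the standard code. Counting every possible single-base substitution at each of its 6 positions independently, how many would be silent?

7

Codon 1 (CGA, Arg): 4 synonymous substitutions.
Codon 2 (GGA, Gly): 3 synonymous substitutions.
Total: 4 + 3 = 7.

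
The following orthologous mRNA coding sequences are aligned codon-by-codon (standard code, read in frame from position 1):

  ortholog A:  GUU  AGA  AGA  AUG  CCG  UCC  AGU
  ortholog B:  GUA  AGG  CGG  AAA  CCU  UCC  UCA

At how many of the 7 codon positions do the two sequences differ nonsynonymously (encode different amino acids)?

Codon 1: GUU Val / GUA Val — synonymous.
Codon 2: AGA Arg / AGG Arg — synonymous.
Codon 3: AGA Arg / CGG Arg — synonymous.
Codon 4: AUG Met / AAA Lys — nonsynonymous.
Codon 5: CCG Pro / CCU Pro — synonymous.
Codon 6: UCC Ser / UCC Ser — identical.
Codon 7: AGU Ser / UCA Ser — synonymous.
Nonsynonymous differences: 1.

1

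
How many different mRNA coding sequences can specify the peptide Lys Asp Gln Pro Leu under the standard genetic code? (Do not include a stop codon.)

192

Lys: 2 codons.
Asp: 2 codons.
Gln: 2 codons.
Pro: 4 codons.
Leu: 6 codons.
2 × 2 × 2 × 4 × 6 = 192.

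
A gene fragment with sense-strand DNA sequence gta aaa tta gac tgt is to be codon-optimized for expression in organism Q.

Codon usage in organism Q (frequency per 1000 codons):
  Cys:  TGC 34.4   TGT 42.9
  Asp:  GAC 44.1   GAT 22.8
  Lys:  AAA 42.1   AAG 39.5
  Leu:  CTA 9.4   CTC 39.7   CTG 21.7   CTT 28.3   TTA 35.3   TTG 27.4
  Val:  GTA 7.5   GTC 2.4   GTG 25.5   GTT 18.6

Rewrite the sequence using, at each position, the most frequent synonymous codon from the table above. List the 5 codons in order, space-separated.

Codon 1 (Val): best is GTG at 25.5.
Codon 2 (Lys): best is AAA at 42.1.
Codon 3 (Leu): best is CTC at 39.7.
Codon 4 (Asp): best is GAC at 44.1.
Codon 5 (Cys): best is TGT at 42.9.

GTG AAA CTC GAC TGT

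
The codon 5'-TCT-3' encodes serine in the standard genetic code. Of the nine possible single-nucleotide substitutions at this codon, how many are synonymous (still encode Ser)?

3

Position 1: none → 0 synonymous.
Position 2: none → 0 synonymous.
Position 3: TCC, TCA, TCG → 3 synonymous.
Total: 0 + 0 + 3 = 3.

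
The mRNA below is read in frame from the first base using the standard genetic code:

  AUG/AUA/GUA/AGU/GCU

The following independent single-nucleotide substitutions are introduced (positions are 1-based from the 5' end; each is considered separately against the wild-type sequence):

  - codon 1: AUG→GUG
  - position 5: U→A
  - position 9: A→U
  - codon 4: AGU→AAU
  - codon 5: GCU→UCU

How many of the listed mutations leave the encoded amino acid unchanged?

Codon 1: AUG (Met) → GUG (Val) — missense.
Codon 2: AUA (Ile) → AAA (Lys) — missense.
Codon 3: GUA (Val) → GUU (Val) — synonymous.
Codon 4: AGU (Ser) → AAU (Asn) — missense.
Codon 5: GCU (Ala) → UCU (Ser) — missense.
Synonymous: 1 of 5.

1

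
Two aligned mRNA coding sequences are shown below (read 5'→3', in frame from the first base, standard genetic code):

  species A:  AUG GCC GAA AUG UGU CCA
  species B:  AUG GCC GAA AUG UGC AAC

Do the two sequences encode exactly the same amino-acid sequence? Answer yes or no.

no

Codon 1: AUG Met / AUG Met — identical.
Codon 2: GCC Ala / GCC Ala — identical.
Codon 3: GAA Glu / GAA Glu — identical.
Codon 4: AUG Met / AUG Met — identical.
Codon 5: UGU Cys / UGC Cys — synonymous.
Codon 6: CCA Pro / AAC Asn — nonsynonymous.
Nonsynonymous differences: 1 → different protein.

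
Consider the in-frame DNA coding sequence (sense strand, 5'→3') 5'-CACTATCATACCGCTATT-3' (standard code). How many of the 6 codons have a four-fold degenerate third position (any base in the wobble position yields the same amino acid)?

2

Codon 1 CAC (His): third position 2-fold.
Codon 2 TAT (Tyr): third position 2-fold.
Codon 3 CAT (His): third position 2-fold.
Codon 4 ACC (Thr): third position 4-fold.
Codon 5 GCT (Ala): third position 4-fold.
Codon 6 ATT (Ile): third position 3-fold.
Four-fold degenerate third positions: 2.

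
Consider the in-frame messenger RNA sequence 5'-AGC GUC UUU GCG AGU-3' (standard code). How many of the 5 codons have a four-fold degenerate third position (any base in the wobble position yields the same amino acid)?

Codon 1 AGC (Ser): third position 2-fold.
Codon 2 GUC (Val): third position 4-fold.
Codon 3 UUU (Phe): third position 2-fold.
Codon 4 GCG (Ala): third position 4-fold.
Codon 5 AGU (Ser): third position 2-fold.
Four-fold degenerate third positions: 2.

2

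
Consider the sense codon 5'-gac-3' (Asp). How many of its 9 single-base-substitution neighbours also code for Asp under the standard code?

1

Position 1: none → 0 synonymous.
Position 2: none → 0 synonymous.
Position 3: GAU → 1 synonymous.
Total: 0 + 0 + 1 = 1.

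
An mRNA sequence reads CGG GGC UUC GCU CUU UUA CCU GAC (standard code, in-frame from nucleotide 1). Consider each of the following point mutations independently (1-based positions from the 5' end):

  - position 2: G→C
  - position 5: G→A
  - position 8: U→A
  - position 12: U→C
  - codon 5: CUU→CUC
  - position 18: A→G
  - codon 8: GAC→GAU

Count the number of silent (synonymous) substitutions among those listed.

Codon 1: CGG (Arg) → CCG (Pro) — missense.
Codon 2: GGC (Gly) → GAC (Asp) — missense.
Codon 3: UUC (Phe) → UAC (Tyr) — missense.
Codon 4: GCU (Ala) → GCC (Ala) — synonymous.
Codon 5: CUU (Leu) → CUC (Leu) — synonymous.
Codon 6: UUA (Leu) → UUG (Leu) — synonymous.
Codon 8: GAC (Asp) → GAU (Asp) — synonymous.
Synonymous: 4 of 7.

4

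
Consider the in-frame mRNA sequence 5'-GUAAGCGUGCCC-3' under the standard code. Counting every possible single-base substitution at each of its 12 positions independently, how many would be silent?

10

Codon 1 (GUA, Val): 3 synonymous substitutions.
Codon 2 (AGC, Ser): 1 synonymous substitution.
Codon 3 (GUG, Val): 3 synonymous substitutions.
Codon 4 (CCC, Pro): 3 synonymous substitutions.
Total: 3 + 1 + 3 + 3 = 10.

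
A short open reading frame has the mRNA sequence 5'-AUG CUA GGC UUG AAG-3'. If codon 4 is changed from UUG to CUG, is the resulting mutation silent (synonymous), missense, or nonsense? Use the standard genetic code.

silent

Position 10 falls in codon 4: UUG → Leu.
After the substitution the codon is CUG → Leu.
Both encode Leu, so the change is synonymous.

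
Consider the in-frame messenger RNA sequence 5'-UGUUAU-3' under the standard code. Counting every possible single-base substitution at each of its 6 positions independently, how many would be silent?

Codon 1 (UGU, Cys): 1 synonymous substitution.
Codon 2 (UAU, Tyr): 1 synonymous substitution.
Total: 1 + 1 = 2.

2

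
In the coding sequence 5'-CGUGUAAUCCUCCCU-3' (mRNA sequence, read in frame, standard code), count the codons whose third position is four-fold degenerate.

Codon 1 CGU (Arg): third position 4-fold.
Codon 2 GUA (Val): third position 4-fold.
Codon 3 AUC (Ile): third position 3-fold.
Codon 4 CUC (Leu): third position 4-fold.
Codon 5 CCU (Pro): third position 4-fold.
Four-fold degenerate third positions: 4.

4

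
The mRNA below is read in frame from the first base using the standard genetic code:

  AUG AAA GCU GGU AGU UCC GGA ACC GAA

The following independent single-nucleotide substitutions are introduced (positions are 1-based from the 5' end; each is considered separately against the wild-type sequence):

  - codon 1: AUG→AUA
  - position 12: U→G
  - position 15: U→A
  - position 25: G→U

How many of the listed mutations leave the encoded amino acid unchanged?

Codon 1: AUG (Met) → AUA (Ile) — missense.
Codon 4: GGU (Gly) → GGG (Gly) — synonymous.
Codon 5: AGU (Ser) → AGA (Arg) — missense.
Codon 9: GAA (Glu) → UAA (Stop) — nonsense.
Synonymous: 1 of 4.

1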